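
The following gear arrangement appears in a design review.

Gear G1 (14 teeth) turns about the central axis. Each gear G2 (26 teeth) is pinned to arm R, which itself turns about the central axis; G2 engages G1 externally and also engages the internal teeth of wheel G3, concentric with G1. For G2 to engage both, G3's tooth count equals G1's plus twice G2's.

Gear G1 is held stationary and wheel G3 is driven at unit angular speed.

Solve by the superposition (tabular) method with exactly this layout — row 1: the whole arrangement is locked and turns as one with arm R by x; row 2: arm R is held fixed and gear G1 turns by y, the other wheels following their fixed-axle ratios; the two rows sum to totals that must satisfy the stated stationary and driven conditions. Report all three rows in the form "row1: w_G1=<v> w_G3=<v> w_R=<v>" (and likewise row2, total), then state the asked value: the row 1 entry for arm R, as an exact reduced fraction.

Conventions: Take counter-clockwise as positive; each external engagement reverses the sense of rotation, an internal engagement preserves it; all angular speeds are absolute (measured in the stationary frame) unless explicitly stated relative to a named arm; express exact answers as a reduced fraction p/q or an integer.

recognized (axles ride arm R): planetary set, 14/26/66 teeth
superposition row 1 [locked train]: every member turns x
row 2 — arm fixed, fixed-axis ratios: sun y, ring −(14/66)·y, arm 0
boundary: total ω_sun = x + y = 0 and total ω_ring = x − (14/66)·y = 1  ⇒  y = -33/40, x = 33/40
row 2 ring = −(14/66)·(-33/40) = 7/40
totals (row 1 + row 2): sun 33/40 + (-33/40) = 0, ring 33/40 + 7/40 = 1, arm 33/40 + 0 = 33/40
asked cell (row1, arm) = 33/40

row1: w_G1=33/40 w_G3=33/40 w_R=33/40
row2: w_G1=-33/40 w_G3=7/40 w_R=0
total: w_G1=0 w_G3=1 w_R=33/40
asked value: 33/40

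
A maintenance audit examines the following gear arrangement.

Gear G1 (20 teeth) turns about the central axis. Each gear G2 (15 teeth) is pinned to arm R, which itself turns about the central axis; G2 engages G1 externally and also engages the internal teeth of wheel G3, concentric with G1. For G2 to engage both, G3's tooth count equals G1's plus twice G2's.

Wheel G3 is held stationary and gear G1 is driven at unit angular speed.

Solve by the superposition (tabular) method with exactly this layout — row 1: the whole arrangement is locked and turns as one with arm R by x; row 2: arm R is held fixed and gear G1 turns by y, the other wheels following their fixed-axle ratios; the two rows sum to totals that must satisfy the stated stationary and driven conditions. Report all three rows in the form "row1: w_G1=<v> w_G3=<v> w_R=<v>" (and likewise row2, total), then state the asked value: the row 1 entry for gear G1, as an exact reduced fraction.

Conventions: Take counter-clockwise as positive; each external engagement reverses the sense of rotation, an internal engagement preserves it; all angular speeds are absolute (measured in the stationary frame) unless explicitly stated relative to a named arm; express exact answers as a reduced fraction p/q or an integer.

row1: w_G1=2/7 w_G3=2/7 w_R=2/7
row2: w_G1=5/7 w_G3=-2/7 w_R=0
total: w_G1=1 w_G3=0 w_R=2/7
asked value: 2/7

recognized (axles ride arm R): planetary set, 20/15/50 teeth
row 1 (train locked, turned with arm): all members turn x
superposition row 2 [arm held]: sun y, ring −(20/50)·y, arm 0
boundary: total ω_ring = x − (20/50)·y = 0 and total ω_sun = x + y = 1  ⇒  y = 5/7, x = 2/7
row 2 ring = −(20/50)·5/7 = -2/7
totals (row 1 + row 2): sun 2/7 + 5/7 = 1, ring 2/7 + (-2/7) = 0, arm 2/7 + 0 = 2/7
asked cell (row1, sun) = 2/7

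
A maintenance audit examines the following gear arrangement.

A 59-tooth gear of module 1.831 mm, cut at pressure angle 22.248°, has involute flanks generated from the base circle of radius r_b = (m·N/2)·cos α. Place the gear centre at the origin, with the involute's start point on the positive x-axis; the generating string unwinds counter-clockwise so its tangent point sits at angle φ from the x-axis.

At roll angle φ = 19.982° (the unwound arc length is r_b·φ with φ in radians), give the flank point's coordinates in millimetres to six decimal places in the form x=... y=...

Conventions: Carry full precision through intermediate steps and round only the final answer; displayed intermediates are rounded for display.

x=52.941786 y=0.698310

topology: single-mesh involute geometry — m = 1.831, N = 59
pitch radius r_p = m·N/2 = 1.831·59/2 = 54.014500
base radius r_b = r_p·cos α = 54.014500·cos 22.248° = 49.993321
roll angle φ = 19.982° = 0.34875169 rad
x = r_b·(cos φ + φ·sin φ) = 52.941786
y = r_b·(sin φ − φ·cos φ) = 0.698310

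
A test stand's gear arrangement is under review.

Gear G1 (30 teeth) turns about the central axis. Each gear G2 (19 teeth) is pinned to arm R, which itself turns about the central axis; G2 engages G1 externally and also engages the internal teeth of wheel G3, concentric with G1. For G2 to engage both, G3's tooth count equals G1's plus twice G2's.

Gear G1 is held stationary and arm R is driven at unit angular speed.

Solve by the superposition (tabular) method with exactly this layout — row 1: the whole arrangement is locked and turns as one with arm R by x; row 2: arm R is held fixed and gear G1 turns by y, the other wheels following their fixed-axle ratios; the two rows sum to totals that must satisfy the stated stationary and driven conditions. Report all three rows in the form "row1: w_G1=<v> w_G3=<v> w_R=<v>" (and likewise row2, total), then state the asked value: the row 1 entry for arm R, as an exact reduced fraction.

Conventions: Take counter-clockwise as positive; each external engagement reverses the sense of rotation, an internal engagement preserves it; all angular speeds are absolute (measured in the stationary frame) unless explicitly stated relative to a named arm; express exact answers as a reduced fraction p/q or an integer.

class = planetary set [G3 = 30+2·19 = 68; Willis about the carrier]
row 1: whole set turns with the arm by x
superposition row 2 [arm held]: sun y, ring −(30/68)·y, arm 0
boundary: total ω_sun = x + y = 0 and total ω_arm = x = 1  ⇒  y = -1, x = 1
row 2 ring = −(30/68)·(-1) = 15/34
totals (row 1 + row 2): sun 1 + (-1) = 0, ring 1 + 15/34 = 49/34, arm 1 + 0 = 1
asked cell (row1, arm) = 1

row1: w_G1=1 w_G3=1 w_R=1
row2: w_G1=-1 w_G3=15/34 w_R=0
total: w_G1=0 w_G3=49/34 w_R=1
asked value: 1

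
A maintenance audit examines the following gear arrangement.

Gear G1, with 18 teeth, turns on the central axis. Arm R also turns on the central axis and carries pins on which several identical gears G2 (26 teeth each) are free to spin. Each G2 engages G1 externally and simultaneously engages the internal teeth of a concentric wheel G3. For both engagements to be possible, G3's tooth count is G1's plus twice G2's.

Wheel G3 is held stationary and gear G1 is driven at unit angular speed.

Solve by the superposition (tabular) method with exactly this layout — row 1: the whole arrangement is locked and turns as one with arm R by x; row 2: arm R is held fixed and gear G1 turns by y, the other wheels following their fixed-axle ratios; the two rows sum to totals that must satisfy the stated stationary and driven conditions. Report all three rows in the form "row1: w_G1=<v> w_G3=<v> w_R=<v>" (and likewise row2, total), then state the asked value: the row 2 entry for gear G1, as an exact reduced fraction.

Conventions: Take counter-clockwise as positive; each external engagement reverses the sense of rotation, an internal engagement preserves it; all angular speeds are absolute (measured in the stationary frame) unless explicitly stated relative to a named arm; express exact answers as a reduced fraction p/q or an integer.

recognized (axles ride arm R): planetary set, 18/26/70 teeth
row 1: whole set turns with the arm by x
row 2 — arm fixed, fixed-axis ratios: sun y, ring −(18/70)·y, arm 0
boundary: total ω_ring = x − (18/70)·y = 0 and total ω_sun = x + y = 1  ⇒  y = 35/44, x = 9/44
row 2 ring = −(18/70)·35/44 = -9/44
totals (row 1 + row 2): sun 9/44 + 35/44 = 1, ring 9/44 + (-9/44) = 0, arm 9/44 + 0 = 9/44
asked cell (row2, sun) = 35/44

row1: w_G1=9/44 w_G3=9/44 w_R=9/44
row2: w_G1=35/44 w_G3=-9/44 w_R=0
total: w_G1=1 w_G3=0 w_R=9/44
asked value: 35/44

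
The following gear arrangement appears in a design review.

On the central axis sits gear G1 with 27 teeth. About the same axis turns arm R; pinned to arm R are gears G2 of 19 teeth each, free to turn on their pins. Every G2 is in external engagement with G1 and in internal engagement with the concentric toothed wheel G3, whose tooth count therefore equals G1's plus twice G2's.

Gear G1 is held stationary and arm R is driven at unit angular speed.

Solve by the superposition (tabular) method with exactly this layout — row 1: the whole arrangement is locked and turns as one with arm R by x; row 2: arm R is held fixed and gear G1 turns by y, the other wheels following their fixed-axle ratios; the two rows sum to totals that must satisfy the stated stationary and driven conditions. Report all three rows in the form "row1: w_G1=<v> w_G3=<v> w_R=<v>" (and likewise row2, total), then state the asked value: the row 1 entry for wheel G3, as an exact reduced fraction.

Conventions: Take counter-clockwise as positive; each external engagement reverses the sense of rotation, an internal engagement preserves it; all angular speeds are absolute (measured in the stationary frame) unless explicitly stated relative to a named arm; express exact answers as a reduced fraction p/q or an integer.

row1: w_G1=1 w_G3=1 w_R=1
row2: w_G1=-1 w_G3=27/65 w_R=0
total: w_G1=0 w_G3=92/65 w_R=1
asked value: 1

topology: planetary set — G1 27T / G2 19T / G3 65T, arm = carrier (Willis)
row 1: whole set turns with the arm by x
row 2 — arm fixed, fixed-axis ratios: sun y, ring −(27/65)·y, arm 0
boundary: total ω_sun = x + y = 0 and total ω_arm = x = 1  ⇒  y = -1, x = 1
row 2 ring = −(27/65)·(-1) = 27/65
totals (row 1 + row 2): sun 1 + (-1) = 0, ring 1 + 27/65 = 92/65, arm 1 + 0 = 1
asked cell (row1, ring) = 1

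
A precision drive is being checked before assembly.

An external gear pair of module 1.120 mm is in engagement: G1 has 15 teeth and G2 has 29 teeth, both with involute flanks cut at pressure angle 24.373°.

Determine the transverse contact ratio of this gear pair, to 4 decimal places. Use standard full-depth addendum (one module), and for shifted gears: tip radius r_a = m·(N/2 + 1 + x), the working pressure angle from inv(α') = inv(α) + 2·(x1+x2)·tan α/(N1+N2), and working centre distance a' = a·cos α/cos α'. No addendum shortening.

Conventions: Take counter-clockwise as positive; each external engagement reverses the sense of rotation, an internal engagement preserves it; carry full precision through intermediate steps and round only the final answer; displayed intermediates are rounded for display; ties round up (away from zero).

1.4296

single-mesh involute tooth geometry (15T engaging 29T at module 1.120)
base radii: r_b1 = 7.651377, r_b2 = 14.792662
tip radii: r_a1 = 9.520000, r_a2 = 17.360000
no profile shift: α' = α, a' = a
action lengths: √(r_a1²−r_b1²) = 5.664524, √(r_a2²−r_b2²) = 9.085523
base pitch p_b = π·m·cos α = 3.205001
CR = (5.664524 + 9.085523 − 24.640000·sin 24.37300°)/3.205001 = 1.429556
contact ratio ≈ 1.4296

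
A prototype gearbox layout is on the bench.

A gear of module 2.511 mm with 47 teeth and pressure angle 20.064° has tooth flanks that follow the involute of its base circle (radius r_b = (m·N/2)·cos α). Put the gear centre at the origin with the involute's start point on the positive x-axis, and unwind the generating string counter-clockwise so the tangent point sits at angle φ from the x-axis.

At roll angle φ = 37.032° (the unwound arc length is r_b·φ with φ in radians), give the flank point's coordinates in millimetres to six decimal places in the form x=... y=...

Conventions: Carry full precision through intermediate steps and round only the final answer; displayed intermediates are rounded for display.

class = single-mesh tooth geometry [base-circle involute, m = 2.511, 47T]
pitch radius r_p = m·N/2 = 2.511·47/2 = 59.008500
base radius r_b = r_p·cos α = 59.008500·cos 20.064° = 55.427274
roll angle φ = 37.032° = 0.64633033 rad
x = r_b·(cos φ + φ·sin φ) = 65.823147
y = r_b·(sin φ − φ·cos φ) = 4.783149

x=65.823147 y=4.783149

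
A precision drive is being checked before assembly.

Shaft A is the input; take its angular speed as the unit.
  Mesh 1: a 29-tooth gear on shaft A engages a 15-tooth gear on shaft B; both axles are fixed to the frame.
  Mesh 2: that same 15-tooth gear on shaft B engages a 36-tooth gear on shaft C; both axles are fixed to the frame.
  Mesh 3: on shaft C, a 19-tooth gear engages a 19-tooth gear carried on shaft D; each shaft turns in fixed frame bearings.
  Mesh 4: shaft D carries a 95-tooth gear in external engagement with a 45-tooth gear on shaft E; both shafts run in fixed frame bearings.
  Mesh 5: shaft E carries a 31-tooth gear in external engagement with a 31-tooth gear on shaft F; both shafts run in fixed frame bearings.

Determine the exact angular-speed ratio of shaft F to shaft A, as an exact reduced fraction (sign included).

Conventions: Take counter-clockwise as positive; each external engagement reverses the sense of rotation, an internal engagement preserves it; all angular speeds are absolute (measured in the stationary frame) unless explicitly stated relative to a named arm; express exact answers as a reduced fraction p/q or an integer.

class = fixed-axis compound train [5 meshes; 5 ratios multiply, 5 sense flips]
mesh 1 [29T→15T]: running ratio 29/15, sense −
mesh 2 [15T→36T]: running ratio 29/36, sense +
mesh 3 [19T→19T]: running ratio 29/36, sense −
mesh 4 [95T→45T]: running ratio 551/324, sense +
mesh 5 [31T→31T]: running ratio 551/324, sense −
ω_out/ω_in = -551/324

-551/324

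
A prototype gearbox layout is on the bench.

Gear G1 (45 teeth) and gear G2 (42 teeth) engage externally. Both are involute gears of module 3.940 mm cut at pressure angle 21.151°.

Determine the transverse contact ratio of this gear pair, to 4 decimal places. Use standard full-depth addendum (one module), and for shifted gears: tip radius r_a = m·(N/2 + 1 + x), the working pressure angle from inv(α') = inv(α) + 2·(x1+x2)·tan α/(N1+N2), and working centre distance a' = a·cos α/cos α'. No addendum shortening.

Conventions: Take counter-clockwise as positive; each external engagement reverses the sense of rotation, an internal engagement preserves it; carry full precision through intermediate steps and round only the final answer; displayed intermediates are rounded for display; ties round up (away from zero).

1.6736

single-mesh involute tooth geometry (45T engaging 42T at module 3.940)
base radii: r_b1 = 82.677891, r_b2 = 77.166032
tip radii: r_a1 = 92.590000, r_a2 = 86.680000
no profile shift: α' = α, a' = a
action lengths: √(r_a1²−r_b1²) = 41.680624, √(r_a2²−r_b2²) = 39.481970
base pitch p_b = π·m·cos α = 11.544011
CR = (41.680624 + 39.481970 − 171.390000·sin 21.15100°)/11.544011 = 1.673633
contact ratio ≈ 1.6736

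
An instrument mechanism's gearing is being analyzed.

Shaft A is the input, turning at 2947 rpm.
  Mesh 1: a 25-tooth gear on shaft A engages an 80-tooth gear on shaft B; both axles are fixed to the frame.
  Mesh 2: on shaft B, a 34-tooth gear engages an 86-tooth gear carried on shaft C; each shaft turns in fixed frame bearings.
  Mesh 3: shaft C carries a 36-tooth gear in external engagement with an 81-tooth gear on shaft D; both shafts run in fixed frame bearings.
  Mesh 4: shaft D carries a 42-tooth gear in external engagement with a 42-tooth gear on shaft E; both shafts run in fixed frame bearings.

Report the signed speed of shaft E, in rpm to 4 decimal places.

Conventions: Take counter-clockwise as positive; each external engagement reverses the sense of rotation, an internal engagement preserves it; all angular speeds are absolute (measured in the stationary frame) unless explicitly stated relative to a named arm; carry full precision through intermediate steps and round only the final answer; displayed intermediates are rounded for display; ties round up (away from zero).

+161.8185 rpm

topology: fixed-axis compound train — 4 meshes, A→E
mesh 1 [25T→80T]: ω = 2947.0000×25/80 = 920.9375 rpm, sense flips to −
mesh 2 [34T→86T]: ω = 920.9375×34/86 = 364.0916 rpm, sense flips to +
mesh 3 [36T→81T]: ω = 364.0916×36/81 = 161.8185 rpm, sense flips to −
mesh 4 [42T→42T]: ω = 161.8185×42/42 = 161.8185 rpm, sense flips to +
signed output speed = +161.8185 rpm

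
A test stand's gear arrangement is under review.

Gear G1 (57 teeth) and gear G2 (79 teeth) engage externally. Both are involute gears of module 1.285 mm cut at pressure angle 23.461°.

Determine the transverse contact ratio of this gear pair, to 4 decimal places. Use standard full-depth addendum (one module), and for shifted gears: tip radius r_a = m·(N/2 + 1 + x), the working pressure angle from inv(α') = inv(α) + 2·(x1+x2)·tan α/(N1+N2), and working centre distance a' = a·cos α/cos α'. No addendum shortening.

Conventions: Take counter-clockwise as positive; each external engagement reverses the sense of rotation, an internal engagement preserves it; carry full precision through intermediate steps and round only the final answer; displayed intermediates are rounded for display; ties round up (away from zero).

1.6255

single-mesh involute tooth geometry (57T engaging 79T at module 1.285)
base radii: r_b1 = 33.594965, r_b2 = 46.561443
tip radii: r_a1 = 37.907500, r_a2 = 52.042500
no profile shift: α' = α, a' = a
action lengths: √(r_a1²−r_b1²) = 17.560094, √(r_a2²−r_b2²) = 23.247664
base pitch p_b = π·m·cos α = 3.703217
CR = (17.560094 + 23.247664 − 87.380000·sin 23.46100°)/3.703217 = 1.625510
contact ratio ≈ 1.6255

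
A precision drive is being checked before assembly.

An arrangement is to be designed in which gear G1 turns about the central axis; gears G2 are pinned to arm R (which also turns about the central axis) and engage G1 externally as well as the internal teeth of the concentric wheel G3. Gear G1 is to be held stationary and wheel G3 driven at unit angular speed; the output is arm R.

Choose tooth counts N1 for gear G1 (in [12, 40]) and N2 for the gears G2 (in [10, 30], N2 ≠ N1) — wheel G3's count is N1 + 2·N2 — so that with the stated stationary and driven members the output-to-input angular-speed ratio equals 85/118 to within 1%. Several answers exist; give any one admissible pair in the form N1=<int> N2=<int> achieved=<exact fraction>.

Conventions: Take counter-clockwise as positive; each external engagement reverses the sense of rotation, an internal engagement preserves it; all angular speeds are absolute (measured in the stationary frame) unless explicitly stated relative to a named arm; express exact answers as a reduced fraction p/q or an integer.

topology: planetary set — design target 85/118, arm = carrier (Willis)
Willis with ω_sun = 0: ω_arm/ω_ring = N3/(N1+N3); set equal to 85/118  ⇒  N3/N1 = (85/118)/(1 − 85/118) = 85/33
N3 = N1 + 2·N2  ⇒  N2/N1 = (N3/N1 − 1)/2 = (85/33 − 1)/2 = 26/33
smallest multiple with N1 ≥ 12 and N2 ≥ 10: k = 1  ⇒  N1 = 1·33 = 33, N2 = 1·26 = 26 (N1 ≤ 40, N2 ≤ 30, N2 ≠ N1 ✓), N3 = 33 + 2·26 = 85
check: N3/(N1+N3) with N1 = 33, N3 = 85 gives 85/118; |achieved − target| = 0 ≤ 17/2360 ✓

N1=33 N2=26 achieved=85/118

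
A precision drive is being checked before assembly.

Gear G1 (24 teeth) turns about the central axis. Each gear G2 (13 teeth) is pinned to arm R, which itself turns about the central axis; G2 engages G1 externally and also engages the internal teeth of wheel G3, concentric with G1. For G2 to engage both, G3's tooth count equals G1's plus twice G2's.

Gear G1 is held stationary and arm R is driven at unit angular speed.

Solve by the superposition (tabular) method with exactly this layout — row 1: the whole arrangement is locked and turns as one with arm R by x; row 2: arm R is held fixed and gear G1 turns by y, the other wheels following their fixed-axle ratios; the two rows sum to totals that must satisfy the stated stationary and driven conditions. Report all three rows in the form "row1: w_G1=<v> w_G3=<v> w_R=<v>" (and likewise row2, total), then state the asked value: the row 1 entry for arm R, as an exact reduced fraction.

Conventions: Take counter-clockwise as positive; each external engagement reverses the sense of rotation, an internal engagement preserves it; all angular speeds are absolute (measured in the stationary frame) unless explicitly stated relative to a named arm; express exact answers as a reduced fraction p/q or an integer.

row1: w_G1=1 w_G3=1 w_R=1
row2: w_G1=-1 w_G3=12/25 w_R=0
total: w_G1=0 w_G3=37/25 w_R=1
asked value: 1

recognized (axles ride arm R): planetary set, 24/13/50 teeth
row 1 — lock + rotate with arm: ω_sun = ω_ring = ω_arm = x
row 2: sun turns y, ring = −(24/50)·y, arm 0
boundary: total ω_sun = x + y = 0 and total ω_arm = x = 1  ⇒  y = -1, x = 1
row 2 ring = −(24/50)·(-1) = 12/25
totals (row 1 + row 2): sun 1 + (-1) = 0, ring 1 + 12/25 = 37/25, arm 1 + 0 = 1
asked cell (row1, arm) = 1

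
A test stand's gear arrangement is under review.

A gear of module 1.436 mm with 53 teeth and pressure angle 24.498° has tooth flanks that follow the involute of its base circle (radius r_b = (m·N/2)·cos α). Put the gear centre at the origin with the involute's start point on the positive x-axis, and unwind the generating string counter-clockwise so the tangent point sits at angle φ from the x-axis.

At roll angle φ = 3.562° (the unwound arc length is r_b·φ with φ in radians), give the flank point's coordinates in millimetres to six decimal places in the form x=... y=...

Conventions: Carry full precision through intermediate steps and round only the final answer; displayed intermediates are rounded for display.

topology: single-mesh involute geometry — m = 1.436, N = 53
pitch radius r_p = m·N/2 = 1.436·53/2 = 38.054000
base radius r_b = r_p·cos α = 38.054000·cos 24.498° = 34.628217
roll angle φ = 3.562° = 0.06216863 rad
x = r_b·(cos φ + φ·sin φ) = 34.695070
y = r_b·(sin φ − φ·cos φ) = 0.002772

x=34.695070 y=0.002772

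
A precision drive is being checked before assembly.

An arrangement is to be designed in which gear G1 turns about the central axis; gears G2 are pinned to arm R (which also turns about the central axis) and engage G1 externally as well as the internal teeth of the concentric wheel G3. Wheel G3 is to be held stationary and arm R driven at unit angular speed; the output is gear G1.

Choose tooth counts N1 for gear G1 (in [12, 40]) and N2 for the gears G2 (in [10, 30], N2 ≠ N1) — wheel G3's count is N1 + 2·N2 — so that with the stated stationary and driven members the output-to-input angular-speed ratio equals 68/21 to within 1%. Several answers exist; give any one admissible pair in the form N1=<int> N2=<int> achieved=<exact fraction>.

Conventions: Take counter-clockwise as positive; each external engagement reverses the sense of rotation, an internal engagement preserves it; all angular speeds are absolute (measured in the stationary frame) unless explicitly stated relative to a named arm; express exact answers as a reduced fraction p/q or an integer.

N1=21 N2=13 achieved=68/21

design class (target 68/21): planetary set
Willis with ω_ring = 0: ω_sun/ω_arm = (N1+N3)/N1; set equal to 68/21  ⇒  N3/N1 = 68/21 − 1 = 47/21
N3 = N1 + 2·N2  ⇒  N2/N1 = (N3/N1 − 1)/2 = (47/21 − 1)/2 = 13/21
smallest multiple with N1 ≥ 12 and N2 ≥ 10: k = 1  ⇒  N1 = 1·21 = 21, N2 = 1·13 = 13 (N1 ≤ 40, N2 ≤ 30, N2 ≠ N1 ✓), N3 = 21 + 2·13 = 47
check: (N1+N3)/N1 with N1 = 21, N3 = 47 gives 68/21; |achieved − target| = 0 ≤ 17/525 ✓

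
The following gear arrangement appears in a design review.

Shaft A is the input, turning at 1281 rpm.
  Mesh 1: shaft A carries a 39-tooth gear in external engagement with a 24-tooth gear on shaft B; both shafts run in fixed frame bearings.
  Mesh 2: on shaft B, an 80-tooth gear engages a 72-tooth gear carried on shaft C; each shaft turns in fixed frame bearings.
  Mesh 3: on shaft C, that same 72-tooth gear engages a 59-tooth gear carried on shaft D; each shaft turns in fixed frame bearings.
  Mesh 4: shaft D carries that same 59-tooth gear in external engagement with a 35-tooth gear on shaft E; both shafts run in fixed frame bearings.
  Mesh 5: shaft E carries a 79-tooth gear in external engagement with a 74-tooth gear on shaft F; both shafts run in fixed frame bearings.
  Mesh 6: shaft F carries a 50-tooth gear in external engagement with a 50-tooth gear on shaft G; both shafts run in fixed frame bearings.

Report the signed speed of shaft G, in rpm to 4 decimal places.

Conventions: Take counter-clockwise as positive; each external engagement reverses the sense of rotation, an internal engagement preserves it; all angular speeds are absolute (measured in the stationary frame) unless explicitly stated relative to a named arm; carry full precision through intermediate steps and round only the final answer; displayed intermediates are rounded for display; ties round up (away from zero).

class = fixed-axis compound train [6 meshes; 6 ratios multiply, 6 sense flips]
mesh 1 [39T→24T]: ω = 1281.0000×39/24 = 2081.6250 rpm, sense flips to −
mesh 2 [80T→72T]: ω = 2081.6250×80/72 = 2312.9167 rpm, sense flips to +
mesh 3 [72T→59T]: ω = 2312.9167×72/59 = 2822.5424 rpm, sense flips to −
mesh 4 [59T→35T]: ω = 2822.5424×59/35 = 4758.0000 rpm, sense flips to +
mesh 5 [79T→74T]: ω = 4758.0000×79/74 = 5079.4865 rpm, sense flips to −
mesh 6 [50T→50T]: ω = 5079.4865×50/50 = 5079.4865 rpm, sense flips to +
signed output speed = +5079.4865 rpm

+5079.4865 rpm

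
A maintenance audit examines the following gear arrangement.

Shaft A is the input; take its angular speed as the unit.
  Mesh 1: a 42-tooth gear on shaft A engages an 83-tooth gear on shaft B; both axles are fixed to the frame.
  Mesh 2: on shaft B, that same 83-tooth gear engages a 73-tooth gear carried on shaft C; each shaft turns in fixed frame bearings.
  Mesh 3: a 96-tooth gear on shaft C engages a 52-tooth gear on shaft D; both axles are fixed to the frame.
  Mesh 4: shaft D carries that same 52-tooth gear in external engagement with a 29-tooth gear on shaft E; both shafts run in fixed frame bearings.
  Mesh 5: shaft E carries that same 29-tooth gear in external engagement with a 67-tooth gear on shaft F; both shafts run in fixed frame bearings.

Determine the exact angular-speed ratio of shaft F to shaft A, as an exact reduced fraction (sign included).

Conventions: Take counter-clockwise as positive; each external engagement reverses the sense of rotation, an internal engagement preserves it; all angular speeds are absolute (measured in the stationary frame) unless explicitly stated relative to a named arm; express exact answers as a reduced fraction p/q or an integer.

class = fixed-axis compound train [5 meshes; 5 ratios multiply, 5 sense flips]
mesh 1 [42T→83T]: running ratio 42/83, sense −
mesh 2 [83T→73T]: running ratio 42/73, sense +
mesh 3 [96T→52T]: running ratio 1008/949, sense −
mesh 4 [52T→29T]: running ratio 4032/2117, sense +
mesh 5 [29T→67T]: running ratio 4032/4891, sense −
ω_out/ω_in = -4032/4891

-4032/4891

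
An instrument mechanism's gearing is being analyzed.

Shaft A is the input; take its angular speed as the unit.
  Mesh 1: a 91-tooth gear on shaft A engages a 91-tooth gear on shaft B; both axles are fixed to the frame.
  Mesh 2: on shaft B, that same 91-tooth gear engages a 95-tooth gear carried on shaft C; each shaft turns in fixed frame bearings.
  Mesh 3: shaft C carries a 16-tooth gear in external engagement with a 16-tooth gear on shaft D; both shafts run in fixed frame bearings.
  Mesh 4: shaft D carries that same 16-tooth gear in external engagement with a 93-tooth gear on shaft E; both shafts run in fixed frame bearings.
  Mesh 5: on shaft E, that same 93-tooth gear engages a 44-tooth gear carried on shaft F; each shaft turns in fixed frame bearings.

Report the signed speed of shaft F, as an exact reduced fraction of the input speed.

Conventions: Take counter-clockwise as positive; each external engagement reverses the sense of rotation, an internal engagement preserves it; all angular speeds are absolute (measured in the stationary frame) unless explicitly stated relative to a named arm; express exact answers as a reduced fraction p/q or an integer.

-364/1045

5-mesh fixed-axis compound train (all bearings frame-fixed)
mesh 1 [91T→91T]: |ω|/ω_in = 1×91/91 = 1, sense flips to −
mesh 2 [91T→95T]: |ω|/ω_in = 1×91/95 = 91/95, sense flips to +
mesh 3 [16T→16T]: |ω|/ω_in = (91/95)×16/16 = 91/95, sense flips to −
mesh 4 [16T→93T]: |ω|/ω_in = (91/95)×16/93 = 1456/8835, sense flips to +
mesh 5 [93T→44T]: |ω|/ω_in = (1456/8835)×93/44 = 364/1045, sense flips to −
signed output speed (× input speed) = -364/1045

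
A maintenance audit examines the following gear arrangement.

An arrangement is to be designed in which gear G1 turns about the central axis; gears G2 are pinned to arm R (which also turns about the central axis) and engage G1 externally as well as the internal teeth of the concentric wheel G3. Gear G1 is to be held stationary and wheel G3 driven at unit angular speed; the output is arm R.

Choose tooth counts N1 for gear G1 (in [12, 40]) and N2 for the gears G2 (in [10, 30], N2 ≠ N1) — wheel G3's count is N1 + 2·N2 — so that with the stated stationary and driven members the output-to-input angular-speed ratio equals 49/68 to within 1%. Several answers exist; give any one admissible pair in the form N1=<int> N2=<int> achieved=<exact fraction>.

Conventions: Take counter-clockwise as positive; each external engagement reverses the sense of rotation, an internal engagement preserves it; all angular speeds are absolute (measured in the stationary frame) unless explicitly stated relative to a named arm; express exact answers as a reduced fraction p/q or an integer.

N1=19 N2=15 achieved=49/68

class = planetary set [ratio 49/68 wanted; Willis about the carrier]
Willis with ω_sun = 0: ω_arm/ω_ring = N3/(N1+N3); set equal to 49/68  ⇒  N3/N1 = (49/68)/(1 − 49/68) = 49/19
N3 = N1 + 2·N2  ⇒  N2/N1 = (N3/N1 − 1)/2 = (49/19 − 1)/2 = 15/19
smallest multiple with N1 ≥ 12 and N2 ≥ 10: k = 1  ⇒  N1 = 1·19 = 19, N2 = 1·15 = 15 (N1 ≤ 40, N2 ≤ 30, N2 ≠ N1 ✓), N3 = 19 + 2·15 = 49
check: N3/(N1+N3) with N1 = 19, N3 = 49 gives 49/68; |achieved − target| = 0 ≤ 49/6800 ✓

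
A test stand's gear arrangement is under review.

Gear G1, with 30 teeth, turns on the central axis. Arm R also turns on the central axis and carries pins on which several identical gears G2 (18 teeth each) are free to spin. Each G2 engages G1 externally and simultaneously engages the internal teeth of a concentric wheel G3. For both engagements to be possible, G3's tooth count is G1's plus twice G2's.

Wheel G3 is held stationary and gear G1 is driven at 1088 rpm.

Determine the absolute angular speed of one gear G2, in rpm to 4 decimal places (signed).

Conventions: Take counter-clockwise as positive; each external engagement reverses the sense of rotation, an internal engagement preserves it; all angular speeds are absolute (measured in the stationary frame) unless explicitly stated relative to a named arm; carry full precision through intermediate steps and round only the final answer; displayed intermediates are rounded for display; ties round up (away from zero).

class = planetary set [G3 = 30+2·18 = 66; Willis about the carrier]
normalise by the input: solve with ω_sun = 1, then scale by 1088 rpm
ring teeth: 30 + 2·18 = 66
30(ω_sun−ω_arm) = −66(ω_ring−ω_arm),  ω_ring = 0, ω_sun = 1
30(1−ω_arm) = −66(0−ω_arm)  ⇒  96·ω_arm = 30  ⇒  ω_arm = 5/16
sun–planet mesh: 30·(1−5/16) = −18·(ω_p−ω_arm)  ⇒  ω_p−ω_arm = -55/48
ω_p = 5/16 − 55/48 = -5/6
scale: ω_p = -5/6 × 1088 rpm = -906.6667 rpm

-906.6667 rpm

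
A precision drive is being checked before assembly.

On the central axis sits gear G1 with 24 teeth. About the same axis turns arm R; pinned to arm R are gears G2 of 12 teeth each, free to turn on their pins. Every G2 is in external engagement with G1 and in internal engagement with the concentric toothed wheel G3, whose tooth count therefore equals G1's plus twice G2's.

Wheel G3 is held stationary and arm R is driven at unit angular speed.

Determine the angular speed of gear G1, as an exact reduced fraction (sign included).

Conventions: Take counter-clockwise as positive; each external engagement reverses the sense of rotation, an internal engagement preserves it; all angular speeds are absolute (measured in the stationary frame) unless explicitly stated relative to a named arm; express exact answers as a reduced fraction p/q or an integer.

3

class = planetary set [G3 = 24+2·12 = 48; Willis about the carrier]
ring teeth: 24 + 2·12 = 48
24(ω_sun−ω_arm) = −48(ω_ring−ω_arm),  ω_ring = 0, ω_arm = 1
ω_sun = 1 − (48/24)(0−1) = 3
exact speed ratio = 3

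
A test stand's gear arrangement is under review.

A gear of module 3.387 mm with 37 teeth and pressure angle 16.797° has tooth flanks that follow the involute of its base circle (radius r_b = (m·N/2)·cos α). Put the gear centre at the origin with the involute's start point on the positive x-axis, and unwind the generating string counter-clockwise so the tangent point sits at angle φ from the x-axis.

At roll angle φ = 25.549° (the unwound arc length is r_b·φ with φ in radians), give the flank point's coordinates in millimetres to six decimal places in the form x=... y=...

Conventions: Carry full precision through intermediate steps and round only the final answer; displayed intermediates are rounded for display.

x=65.656711 y=1.737893

recognized (one wheel, involute flank): single-mesh tooth geometry, m = 3.387, N = 37
pitch radius r_p = m·N/2 = 3.387·37/2 = 62.659500
base radius r_b = r_p·cos α = 62.659500·cos 16.797° = 59.986109
roll angle φ = 25.549° = 0.44591417 rad
x = r_b·(cos φ + φ·sin φ) = 65.656711
y = r_b·(sin φ − φ·cos φ) = 1.737893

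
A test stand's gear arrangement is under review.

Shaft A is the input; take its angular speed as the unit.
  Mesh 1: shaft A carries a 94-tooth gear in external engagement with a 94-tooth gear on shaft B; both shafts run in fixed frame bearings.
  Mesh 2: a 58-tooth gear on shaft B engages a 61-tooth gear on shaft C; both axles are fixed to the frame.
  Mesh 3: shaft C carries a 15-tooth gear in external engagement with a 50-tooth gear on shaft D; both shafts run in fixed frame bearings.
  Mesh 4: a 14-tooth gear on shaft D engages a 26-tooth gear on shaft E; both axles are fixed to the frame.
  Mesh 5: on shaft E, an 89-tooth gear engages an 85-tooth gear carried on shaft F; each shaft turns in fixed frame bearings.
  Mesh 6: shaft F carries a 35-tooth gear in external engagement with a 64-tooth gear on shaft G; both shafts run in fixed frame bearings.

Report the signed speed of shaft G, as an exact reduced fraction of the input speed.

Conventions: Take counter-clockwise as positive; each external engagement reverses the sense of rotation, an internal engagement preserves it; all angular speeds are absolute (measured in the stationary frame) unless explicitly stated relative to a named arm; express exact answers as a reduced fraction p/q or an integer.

6-mesh fixed-axis compound train (all bearings frame-fixed)
mesh 1 [94T→94T]: |ω|/ω_in = 1×94/94 = 1, sense flips to −
mesh 2 [58T→61T]: |ω|/ω_in = 1×58/61 = 58/61, sense flips to +
mesh 3 [15T→50T]: |ω|/ω_in = (58/61)×15/50 = 87/305, sense flips to −
mesh 4 [14T→26T]: |ω|/ω_in = (87/305)×14/26 = 609/3965, sense flips to +
mesh 5 [89T→85T]: |ω|/ω_in = (609/3965)×89/85 = 54201/337025, sense flips to −
mesh 6 [35T→64T]: |ω|/ω_in = (54201/337025)×35/64 = 379407/4313920, sense flips to +
signed output speed (× input speed) = 379407/4313920

379407/4313920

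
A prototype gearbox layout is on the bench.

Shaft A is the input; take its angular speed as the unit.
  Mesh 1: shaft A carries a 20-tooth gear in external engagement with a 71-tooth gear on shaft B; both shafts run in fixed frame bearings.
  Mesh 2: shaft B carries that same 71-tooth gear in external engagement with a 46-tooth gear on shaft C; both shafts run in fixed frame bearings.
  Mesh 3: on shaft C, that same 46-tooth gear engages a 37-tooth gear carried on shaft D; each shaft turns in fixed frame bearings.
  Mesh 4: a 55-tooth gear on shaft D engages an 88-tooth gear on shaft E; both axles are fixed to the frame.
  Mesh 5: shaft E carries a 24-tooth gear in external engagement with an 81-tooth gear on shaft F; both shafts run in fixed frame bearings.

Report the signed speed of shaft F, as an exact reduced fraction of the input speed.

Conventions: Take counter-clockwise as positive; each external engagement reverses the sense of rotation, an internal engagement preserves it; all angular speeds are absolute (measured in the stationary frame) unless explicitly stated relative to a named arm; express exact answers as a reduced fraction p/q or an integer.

5-mesh fixed-axis compound train (all bearings frame-fixed)
mesh 1 [20T→71T]: |ω|/ω_in = 1×20/71 = 20/71, sense flips to −
mesh 2 [71T→46T]: |ω|/ω_in = (20/71)×71/46 = 10/23, sense flips to +
mesh 3 [46T→37T]: |ω|/ω_in = (10/23)×46/37 = 20/37, sense flips to −
mesh 4 [55T→88T]: |ω|/ω_in = (20/37)×55/88 = 25/74, sense flips to +
mesh 5 [24T→81T]: |ω|/ω_in = (25/74)×24/81 = 100/999, sense flips to −
signed output speed (× input speed) = -100/999

-100/999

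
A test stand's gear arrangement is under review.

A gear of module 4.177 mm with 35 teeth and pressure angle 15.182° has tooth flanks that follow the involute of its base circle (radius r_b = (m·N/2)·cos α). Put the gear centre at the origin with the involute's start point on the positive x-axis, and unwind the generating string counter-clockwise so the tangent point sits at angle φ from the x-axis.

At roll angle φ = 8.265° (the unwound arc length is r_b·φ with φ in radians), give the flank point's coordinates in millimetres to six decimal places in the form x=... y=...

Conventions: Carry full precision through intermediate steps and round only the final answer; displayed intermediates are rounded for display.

x=71.276478 y=0.070438

single-mesh involute tooth geometry (35T wheel at module 4.177)
pitch radius r_p = m·N/2 = 4.177·35/2 = 73.097500
base radius r_b = r_p·cos α = 73.097500·cos 15.182° = 70.546311
roll angle φ = 8.265° = 0.14425146 rad
x = r_b·(cos φ + φ·sin φ) = 71.276478
y = r_b·(sin φ − φ·cos φ) = 0.070438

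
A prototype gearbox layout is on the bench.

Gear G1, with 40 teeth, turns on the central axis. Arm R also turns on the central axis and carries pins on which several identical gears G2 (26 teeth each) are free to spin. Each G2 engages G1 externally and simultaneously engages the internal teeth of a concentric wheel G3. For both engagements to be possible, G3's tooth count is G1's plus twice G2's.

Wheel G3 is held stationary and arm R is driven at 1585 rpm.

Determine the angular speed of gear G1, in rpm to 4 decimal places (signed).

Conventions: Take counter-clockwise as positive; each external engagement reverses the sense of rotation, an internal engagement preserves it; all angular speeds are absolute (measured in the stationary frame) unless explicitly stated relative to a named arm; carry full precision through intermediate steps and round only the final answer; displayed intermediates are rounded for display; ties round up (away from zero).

+5230.5000 rpm

class = planetary set [G3 = 40+2·26 = 92; Willis about the carrier]
normalise by the input: solve with ω_arm = 1, then scale by 1585 rpm
ring teeth: 40 + 2·26 = 92
40(ω_sun−ω_arm) = −92(ω_ring−ω_arm),  ω_ring = 0, ω_arm = 1
ω_sun = 1 − (92/40)(0−1) = 33/10
scale: ω_sun = 33/10 × 1585 rpm = +5230.5000 rpm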